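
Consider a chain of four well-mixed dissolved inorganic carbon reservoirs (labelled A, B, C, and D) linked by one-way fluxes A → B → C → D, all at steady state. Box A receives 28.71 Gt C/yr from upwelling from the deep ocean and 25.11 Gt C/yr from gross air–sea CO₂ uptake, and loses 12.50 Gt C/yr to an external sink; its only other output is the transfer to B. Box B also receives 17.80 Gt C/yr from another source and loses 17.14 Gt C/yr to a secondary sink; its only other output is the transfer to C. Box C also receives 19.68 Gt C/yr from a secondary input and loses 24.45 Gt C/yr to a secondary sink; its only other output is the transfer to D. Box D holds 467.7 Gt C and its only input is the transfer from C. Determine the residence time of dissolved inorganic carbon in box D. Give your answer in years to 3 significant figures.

Box A: F(A→B) = (28.71 + 25.11) − 12.50 = 41.320 Gt C/yr.
Box B: F(B→C) = (41.320 + 17.80) − 17.14 = 41.980 Gt C/yr.
Box C: F(C→D) = (41.980 + 19.68) − 24.45 = 37.210 Gt C/yr.
Box D throughput = its input = 37.210 Gt C/yr; τ = 467.7 / 37.210 = 12.57 yr.

12.6 yr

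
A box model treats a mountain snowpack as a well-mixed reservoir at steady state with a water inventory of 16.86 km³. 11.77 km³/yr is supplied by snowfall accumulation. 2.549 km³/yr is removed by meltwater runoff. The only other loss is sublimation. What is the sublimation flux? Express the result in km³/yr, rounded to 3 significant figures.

9.22 km³/yr

At steady state ΣF_in = ΣF_out.
ΣF_in = 11.770 km³/yr.
Sublimation flux = ΣF_in − (2.549) = 11.770 − 2.549 = 9.221 km³/yr.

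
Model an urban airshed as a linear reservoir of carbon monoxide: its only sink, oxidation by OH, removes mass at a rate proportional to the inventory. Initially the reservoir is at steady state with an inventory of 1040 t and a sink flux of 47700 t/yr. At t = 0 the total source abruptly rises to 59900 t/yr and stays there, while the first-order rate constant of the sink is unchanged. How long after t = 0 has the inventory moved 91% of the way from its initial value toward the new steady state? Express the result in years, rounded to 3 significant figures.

0.0525 yr

τ = M₀/F₀ = 1040/47700 = 0.02180 yr.
The remaining gap fraction is e^(−t/τ); 91% covered ⇒ e^(−t/τ) = 0.0900.
t = −τ ln(0.0900) = 0.02180 × 2.408 = 0.05250 yr.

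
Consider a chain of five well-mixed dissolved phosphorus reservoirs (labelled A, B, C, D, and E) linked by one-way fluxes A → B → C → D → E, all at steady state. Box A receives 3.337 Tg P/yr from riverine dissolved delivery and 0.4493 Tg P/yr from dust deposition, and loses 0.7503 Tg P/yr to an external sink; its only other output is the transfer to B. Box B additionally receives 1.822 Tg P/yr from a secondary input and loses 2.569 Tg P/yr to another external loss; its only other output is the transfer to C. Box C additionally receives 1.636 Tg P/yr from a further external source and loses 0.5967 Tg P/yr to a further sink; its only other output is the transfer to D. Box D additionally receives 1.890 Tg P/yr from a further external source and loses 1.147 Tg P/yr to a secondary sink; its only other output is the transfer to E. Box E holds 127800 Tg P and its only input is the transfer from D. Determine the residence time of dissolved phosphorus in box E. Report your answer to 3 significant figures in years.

31400 yr

Box A: F(A→B) = (3.337 + 0.4493) − 0.7503 = 3.0360 Tg P/yr.
Box B: F(B→C) = (3.0360 + 1.822) − 2.569 = 2.2890 Tg P/yr.
Box C: F(C→D) = (2.2890 + 1.636) − 0.5967 = 3.3283 Tg P/yr.
Box D: F(D→E) = (3.3283 + 1.890) − 1.147 = 4.0713 Tg P/yr.
Box E throughput = its input = 4.0713 Tg P/yr; τ = 127800 / 4.0713 = 31390 yr.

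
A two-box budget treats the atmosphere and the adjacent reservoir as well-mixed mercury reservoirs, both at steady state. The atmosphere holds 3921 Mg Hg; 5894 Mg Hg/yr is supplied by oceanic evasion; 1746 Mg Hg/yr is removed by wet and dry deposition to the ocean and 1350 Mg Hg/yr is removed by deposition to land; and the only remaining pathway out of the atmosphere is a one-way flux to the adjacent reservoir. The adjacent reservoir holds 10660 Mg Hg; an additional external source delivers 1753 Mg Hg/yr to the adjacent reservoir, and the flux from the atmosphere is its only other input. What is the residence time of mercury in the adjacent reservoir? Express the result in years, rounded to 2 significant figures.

Balance the atmosphere: ΣF_in = 5894.0 Mg Hg/yr.
Flux to the adjacent reservoir = ΣF_in − (1746 + 1350) = 2798.0 Mg Hg/yr.
Total input to the adjacent reservoir = 2798.0 + 1753 = 4551.0 Mg Hg/yr; at steady state this equals its total output.
τ = M / F = 10660 / 4551.0 = 2.342 yr.

2.3 yr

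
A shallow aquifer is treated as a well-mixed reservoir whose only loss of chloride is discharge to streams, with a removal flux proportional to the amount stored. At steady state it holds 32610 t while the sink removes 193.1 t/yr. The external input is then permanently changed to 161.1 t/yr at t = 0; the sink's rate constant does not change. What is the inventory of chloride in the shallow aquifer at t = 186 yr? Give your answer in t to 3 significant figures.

29000 t

The sink rate constant is k = F₀/M₀ = 193.1/32610 = 0.005921 yr⁻¹.
Solving dM/dt = F₁ − kM with M(0) = M₀ gives M(t) = F₁/k + (M₀ − F₁/k)·e^(−kt).
F₁/k = 161.1/0.005921 = 27206 t; kt = 0.005921 × 186 = 1.101, e^(−kt) = 0.3324.
M(186) = 27206 + (32610 − 27206) × 0.3324 = 27206 + 1796 = 29002 t.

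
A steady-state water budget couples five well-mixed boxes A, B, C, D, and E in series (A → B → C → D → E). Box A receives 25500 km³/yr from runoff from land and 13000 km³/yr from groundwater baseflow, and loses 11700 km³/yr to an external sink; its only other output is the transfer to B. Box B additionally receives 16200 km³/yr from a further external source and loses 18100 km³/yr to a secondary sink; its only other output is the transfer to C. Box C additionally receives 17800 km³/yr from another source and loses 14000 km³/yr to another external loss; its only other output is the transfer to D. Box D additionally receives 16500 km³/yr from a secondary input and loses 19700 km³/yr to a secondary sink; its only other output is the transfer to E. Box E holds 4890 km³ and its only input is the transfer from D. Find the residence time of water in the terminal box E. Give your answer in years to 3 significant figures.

Box A: F(A→B) = (25500 + 13000) − 11700 = 26800 km³/yr.
Box B: F(B→C) = (26800 + 16200) − 18100 = 24900 km³/yr.
Box C: F(C→D) = (24900 + 17800) − 14000 = 28700 km³/yr.
Box D: F(D→E) = (28700 + 16500) − 19700 = 25500 km³/yr.
Box E throughput = its input = 25500 km³/yr; τ = 4890 / 25500 = 0.1918 yr.

0.192 yr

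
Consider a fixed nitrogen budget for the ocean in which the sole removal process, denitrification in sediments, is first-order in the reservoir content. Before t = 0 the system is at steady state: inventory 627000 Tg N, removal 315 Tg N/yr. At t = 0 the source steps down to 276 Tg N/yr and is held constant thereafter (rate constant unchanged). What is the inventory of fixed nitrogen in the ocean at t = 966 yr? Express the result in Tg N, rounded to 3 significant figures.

597000 Tg N

The sink rate constant is k = F₀/M₀ = 315/627000 = 0.0005024 yr⁻¹.
Solving dM/dt = F₁ − kM with M(0) = M₀ gives M(t) = F₁/k + (M₀ − F₁/k)·e^(−kt).
F₁/k = 276/0.0005024 = 549370 Tg N; kt = 0.0005024 × 966 = 0.4853, e^(−kt) = 0.6155.
M(966) = 549370 + (627000 − 549370) × 0.6155 = 549370 + 47780 = 597150 Tg N.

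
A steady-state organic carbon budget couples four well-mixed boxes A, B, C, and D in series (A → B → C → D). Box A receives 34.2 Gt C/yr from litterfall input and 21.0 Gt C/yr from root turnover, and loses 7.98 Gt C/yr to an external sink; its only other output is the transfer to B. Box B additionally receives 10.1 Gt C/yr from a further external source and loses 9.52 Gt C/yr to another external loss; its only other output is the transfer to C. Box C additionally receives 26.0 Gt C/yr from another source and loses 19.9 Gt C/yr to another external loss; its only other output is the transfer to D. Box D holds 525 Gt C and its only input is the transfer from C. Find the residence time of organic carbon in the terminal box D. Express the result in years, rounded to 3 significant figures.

Box A: F(A→B) = (34.2 + 21.0) − 7.98 = 47.220 Gt C/yr.
Box B: F(B→C) = (47.220 + 10.1) − 9.52 = 47.800 Gt C/yr.
Box C: F(C→D) = (47.800 + 26.0) − 19.9 = 53.900 Gt C/yr.
Box D throughput = its input = 53.900 Gt C/yr; τ = 525 / 53.900 = 9.740 yr.

9.74 yr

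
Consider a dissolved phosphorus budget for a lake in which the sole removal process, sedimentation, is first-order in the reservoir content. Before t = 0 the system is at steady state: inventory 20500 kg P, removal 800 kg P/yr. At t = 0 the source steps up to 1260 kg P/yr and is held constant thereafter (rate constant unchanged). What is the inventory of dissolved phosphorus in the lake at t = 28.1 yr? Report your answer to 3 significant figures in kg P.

28400 kg P

Residence time τ = M₀/F₀ = 25.62 yr. The eventual steady state is M_∞ = M₀·(F₁/F₀) = 20500 × 1260/800 = 32288 kg P.
The anomaly ΔM(t) = M(t) − M_∞ decays as ΔM₀·e^(−t/τ) with ΔM₀ = 20500 − 32288 = −11790 kg P.
At t = 28.1 yr, e^(−t/τ) = e^(−1.097) = 0.3340, so ΔM = −3937 kg P and M = 32288 − 3937 = 28350 kg P.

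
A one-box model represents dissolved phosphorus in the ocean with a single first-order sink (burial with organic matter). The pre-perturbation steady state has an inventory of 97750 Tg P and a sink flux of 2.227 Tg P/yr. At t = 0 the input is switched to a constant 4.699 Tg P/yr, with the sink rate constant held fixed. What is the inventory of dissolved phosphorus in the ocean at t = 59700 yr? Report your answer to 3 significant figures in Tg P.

178000 Tg P

Residence time τ = M₀/F₀ = 43890 yr. The eventual steady state is M_∞ = M₀·(F₁/F₀) = 97750 × 4.699/2.227 = 206250 Tg P.
The anomaly ΔM(t) = M(t) − M_∞ decays as ΔM₀·e^(−t/τ) with ΔM₀ = 97750 − 206250 = −108500 Tg P.
At t = 59700 yr, e^(−t/τ) = e^(−1.360) = 0.2566, so ΔM = −27850 Tg P and M = 206250 − 27850 = 178410 Tg P.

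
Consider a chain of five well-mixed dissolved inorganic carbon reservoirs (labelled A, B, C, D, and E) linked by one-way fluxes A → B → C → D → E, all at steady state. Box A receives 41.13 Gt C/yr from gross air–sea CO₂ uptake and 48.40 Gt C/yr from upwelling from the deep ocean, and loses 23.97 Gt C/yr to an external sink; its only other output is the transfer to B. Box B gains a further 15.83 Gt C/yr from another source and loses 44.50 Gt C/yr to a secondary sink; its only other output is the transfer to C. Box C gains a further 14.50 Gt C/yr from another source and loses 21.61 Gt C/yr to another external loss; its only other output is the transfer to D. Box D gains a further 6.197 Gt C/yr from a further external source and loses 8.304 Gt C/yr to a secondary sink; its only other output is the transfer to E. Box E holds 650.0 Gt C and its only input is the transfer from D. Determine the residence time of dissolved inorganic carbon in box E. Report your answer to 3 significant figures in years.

23.5 yr

Box A: F(A→B) = (41.13 + 48.40) − 23.97 = 65.560 Gt C/yr.
Box B: F(B→C) = (65.560 + 15.83) − 44.50 = 36.890 Gt C/yr.
Box C: F(C→D) = (36.890 + 14.50) − 21.61 = 29.780 Gt C/yr.
Box D: F(D→E) = (29.780 + 6.197) − 8.304 = 27.673 Gt C/yr.
Box E throughput = its input = 27.673 Gt C/yr; τ = 650.0 / 27.673 = 23.49 yr.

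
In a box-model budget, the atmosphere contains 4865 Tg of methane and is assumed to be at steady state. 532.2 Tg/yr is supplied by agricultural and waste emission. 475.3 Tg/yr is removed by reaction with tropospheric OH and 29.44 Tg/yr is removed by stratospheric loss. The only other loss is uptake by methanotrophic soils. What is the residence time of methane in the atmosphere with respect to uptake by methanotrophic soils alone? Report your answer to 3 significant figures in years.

177 yr

At steady state ΣF_in = ΣF_out.
ΣF_in = 532.20 Tg/yr.
Uptake by methanotrophic soils flux = ΣF_in − (475.3 + 29.44) = 532.20 − 504.7 = 27.46 Tg/yr.
τ = M / F = 4865 / 27.46 = 177.2 yr.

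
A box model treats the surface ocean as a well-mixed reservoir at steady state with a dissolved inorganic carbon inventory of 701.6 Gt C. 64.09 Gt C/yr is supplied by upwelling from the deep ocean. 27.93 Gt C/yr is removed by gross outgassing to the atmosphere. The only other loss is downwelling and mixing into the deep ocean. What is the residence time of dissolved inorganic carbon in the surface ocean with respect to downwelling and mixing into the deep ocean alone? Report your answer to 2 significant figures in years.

19 yr

At steady state ΣF_in = ΣF_out.
ΣF_in = 64.090 Gt C/yr.
Downwelling and mixing into the deep ocean flux = ΣF_in − (27.93) = 64.090 − 27.93 = 36.16 Gt C/yr.
τ = M / F = 701.6 / 36.16 = 19.40 yr.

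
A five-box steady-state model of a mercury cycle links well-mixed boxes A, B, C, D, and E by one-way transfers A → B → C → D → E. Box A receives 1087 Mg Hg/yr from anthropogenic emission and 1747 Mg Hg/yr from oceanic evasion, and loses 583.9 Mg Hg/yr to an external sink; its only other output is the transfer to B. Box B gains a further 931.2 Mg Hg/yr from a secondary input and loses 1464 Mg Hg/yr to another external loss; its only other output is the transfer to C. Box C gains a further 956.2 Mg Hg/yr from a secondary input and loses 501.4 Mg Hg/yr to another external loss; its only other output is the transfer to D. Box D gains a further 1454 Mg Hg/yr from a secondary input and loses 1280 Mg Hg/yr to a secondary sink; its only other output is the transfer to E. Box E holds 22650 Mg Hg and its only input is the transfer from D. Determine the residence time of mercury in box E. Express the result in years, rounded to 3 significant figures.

Box A: F(A→B) = (1087 + 1747) − 583.9 = 2250.1 Mg Hg/yr.
Box B: F(B→C) = (2250.1 + 931.2) − 1464 = 1717.3 Mg Hg/yr.
Box C: F(C→D) = (1717.3 + 956.2) − 501.4 = 2172.1 Mg Hg/yr.
Box D: F(D→E) = (2172.1 + 1454) − 1280 = 2346.1 Mg Hg/yr.
Box E throughput = its input = 2346.1 Mg Hg/yr; τ = 22650 / 2346.1 = 9.654 yr.

9.65 yr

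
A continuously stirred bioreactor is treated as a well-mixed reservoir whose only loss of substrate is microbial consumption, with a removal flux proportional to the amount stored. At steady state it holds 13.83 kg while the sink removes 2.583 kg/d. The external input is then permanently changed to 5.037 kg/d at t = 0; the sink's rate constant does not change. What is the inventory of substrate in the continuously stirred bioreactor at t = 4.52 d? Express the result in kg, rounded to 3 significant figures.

The sink rate constant is k = F₀/M₀ = 2.583/13.83 = 0.1868 d⁻¹.
Solving dM/dt = F₁ − kM with M(0) = M₀ gives M(t) = F₁/k + (M₀ − F₁/k)·e^(−kt).
F₁/k = 5.037/0.1868 = 26.969 kg; kt = 0.1868 × 4.52 = 0.8442, e^(−kt) = 0.4299.
M(4.52) = 26.969 + (13.83 − 26.969) × 0.4299 = 26.969 − 5.649 = 21.321 kg.

21.3 kg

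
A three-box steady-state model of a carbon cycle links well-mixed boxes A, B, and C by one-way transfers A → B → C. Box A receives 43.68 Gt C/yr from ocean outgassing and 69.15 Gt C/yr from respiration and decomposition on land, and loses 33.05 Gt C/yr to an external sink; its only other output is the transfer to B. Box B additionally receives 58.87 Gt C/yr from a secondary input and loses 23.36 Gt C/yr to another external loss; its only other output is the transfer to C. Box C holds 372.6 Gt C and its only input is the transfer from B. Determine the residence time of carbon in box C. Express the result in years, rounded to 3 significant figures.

Box A: F(A→B) = (43.68 + 69.15) − 33.05 = 79.780 Gt C/yr.
Box B: F(B→C) = (79.780 + 58.87) − 23.36 = 115.29 Gt C/yr.
Box C throughput = its input = 115.29 Gt C/yr; τ = 372.6 / 115.29 = 3.232 yr.

3.23 yr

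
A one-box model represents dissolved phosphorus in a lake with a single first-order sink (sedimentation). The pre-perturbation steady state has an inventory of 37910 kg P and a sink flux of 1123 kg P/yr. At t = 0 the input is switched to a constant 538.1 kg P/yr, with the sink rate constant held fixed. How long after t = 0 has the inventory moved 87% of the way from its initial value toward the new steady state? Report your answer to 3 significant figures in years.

68.9 yr

τ = M₀/F₀ = 37910/1123 = 33.76 yr.
The remaining gap fraction is e^(−t/τ); 87% covered ⇒ e^(−t/τ) = 0.130.
t = −τ ln(0.130) = 33.76 × 2.040 = 68.87 yr.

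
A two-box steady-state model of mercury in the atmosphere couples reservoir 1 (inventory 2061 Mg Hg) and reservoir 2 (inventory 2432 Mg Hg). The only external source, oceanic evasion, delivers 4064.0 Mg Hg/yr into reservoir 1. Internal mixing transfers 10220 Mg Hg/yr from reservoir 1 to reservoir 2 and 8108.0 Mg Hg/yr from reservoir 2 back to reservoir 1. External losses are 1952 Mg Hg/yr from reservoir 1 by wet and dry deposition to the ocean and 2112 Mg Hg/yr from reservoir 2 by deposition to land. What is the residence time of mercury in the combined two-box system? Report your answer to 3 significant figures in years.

1.11 yr

For the system as a whole, the A↔B exchange is internal and contributes nothing to the throughput; only the external sinks remove mass.
M_total = 2061 + 2432 = 4493.0 Mg Hg.
ΣF_external_out = 1952 + 2112 = 4064.0 Mg Hg/yr.
τ = M_total / ΣF_ext = 4493.0 / 4064.0 = 1.106 yr.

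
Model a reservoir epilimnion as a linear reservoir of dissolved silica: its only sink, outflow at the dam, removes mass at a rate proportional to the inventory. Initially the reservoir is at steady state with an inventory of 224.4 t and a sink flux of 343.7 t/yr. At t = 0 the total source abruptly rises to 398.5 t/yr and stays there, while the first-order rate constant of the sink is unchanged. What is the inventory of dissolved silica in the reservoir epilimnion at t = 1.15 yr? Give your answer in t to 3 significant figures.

Residence time τ = M₀/F₀ = 0.6529 yr. The eventual steady state is M_∞ = M₀·(F₁/F₀) = 224.4 × 398.5/343.7 = 260.18 t.
The anomaly ΔM(t) = M(t) − M_∞ decays as ΔM₀·e^(−t/τ) with ΔM₀ = 224.4 − 260.18 = −35.78 t.
At t = 1.15 yr, e^(−t/τ) = e^(−1.761) = 0.1718, so ΔM = −6.147 t and M = 260.18 − 6.147 = 254.03 t.

254 t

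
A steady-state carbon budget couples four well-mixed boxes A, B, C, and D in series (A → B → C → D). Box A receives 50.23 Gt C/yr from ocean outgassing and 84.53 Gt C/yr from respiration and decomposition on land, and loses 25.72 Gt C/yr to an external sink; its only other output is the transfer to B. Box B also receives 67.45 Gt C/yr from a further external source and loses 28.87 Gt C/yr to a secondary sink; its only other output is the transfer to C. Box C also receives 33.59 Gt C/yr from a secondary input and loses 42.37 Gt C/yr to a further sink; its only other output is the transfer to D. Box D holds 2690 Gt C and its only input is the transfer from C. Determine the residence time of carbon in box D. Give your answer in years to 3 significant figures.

19.4 yr

Box A: F(A→B) = (50.23 + 84.53) − 25.72 = 109.04 Gt C/yr.
Box B: F(B→C) = (109.04 + 67.45) − 28.87 = 147.62 Gt C/yr.
Box C: F(C→D) = (147.62 + 33.59) − 42.37 = 138.84 Gt C/yr.
Box D throughput = its input = 138.84 Gt C/yr; τ = 2690 / 138.84 = 19.37 yr.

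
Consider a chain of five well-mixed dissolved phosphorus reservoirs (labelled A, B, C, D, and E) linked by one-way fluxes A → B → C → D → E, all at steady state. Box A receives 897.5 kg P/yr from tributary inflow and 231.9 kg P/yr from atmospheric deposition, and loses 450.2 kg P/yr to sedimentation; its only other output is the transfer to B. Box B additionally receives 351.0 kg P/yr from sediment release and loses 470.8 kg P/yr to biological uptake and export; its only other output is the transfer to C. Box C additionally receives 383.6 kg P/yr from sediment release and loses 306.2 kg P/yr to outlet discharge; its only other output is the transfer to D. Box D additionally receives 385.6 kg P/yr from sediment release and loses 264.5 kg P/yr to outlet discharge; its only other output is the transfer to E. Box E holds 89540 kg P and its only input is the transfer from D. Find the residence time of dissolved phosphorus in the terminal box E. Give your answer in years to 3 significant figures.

118 yr

Box A: F(A→B) = (897.5 + 231.9) − 450.2 = 679.20 kg P/yr.
Box B: F(B→C) = (679.20 + 351.0) − 470.8 = 559.40 kg P/yr.
Box C: F(C→D) = (559.40 + 383.6) − 306.2 = 636.80 kg P/yr.
Box D: F(D→E) = (636.80 + 385.6) − 264.5 = 757.90 kg P/yr.
Box E throughput = its input = 757.90 kg P/yr; τ = 89540 / 757.90 = 118.1 yr.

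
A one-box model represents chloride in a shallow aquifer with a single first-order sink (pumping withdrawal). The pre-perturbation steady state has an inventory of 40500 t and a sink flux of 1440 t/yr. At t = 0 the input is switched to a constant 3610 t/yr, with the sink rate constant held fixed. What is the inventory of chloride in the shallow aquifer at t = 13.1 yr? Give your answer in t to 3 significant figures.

τ = M₀/F₀ = 40500/1440 = 28.12 yr; rate constant k = 1/τ.
New steady state M_∞ = F₁/k = F₁·τ = 3610 × 28.12 = 101530 t.
M(t) = M_∞ + (M₀ − M_∞)·e^(−t/τ); t/τ = 13.1/28.12 = 0.4658, so e^(−t/τ) = 0.6276.
M(t) = 101530 − 61030 × 0.6276 = 63225 t.

63200 t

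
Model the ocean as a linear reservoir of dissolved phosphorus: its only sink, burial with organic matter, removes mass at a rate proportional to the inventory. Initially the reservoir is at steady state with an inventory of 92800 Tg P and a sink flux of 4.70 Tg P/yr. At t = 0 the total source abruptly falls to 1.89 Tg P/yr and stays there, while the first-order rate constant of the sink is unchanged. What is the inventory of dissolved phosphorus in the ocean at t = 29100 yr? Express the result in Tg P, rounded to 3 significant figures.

50000 Tg P

The sink rate constant is k = F₀/M₀ = 4.70/92800 = 5.065×10^-5 yr⁻¹.
Solving dM/dt = F₁ − kM with M(0) = M₀ gives M(t) = F₁/k + (M₀ − F₁/k)·e^(−kt).
F₁/k = 1.89/5.065×10^-5 = 37317 Tg P; kt = 5.065×10^-5 × 29100 = 1.474, e^(−kt) = 0.2291.
M(29100) = 37317 + (92800 − 37317) × 0.2291 = 37317 + 12710 = 50026 Tg P.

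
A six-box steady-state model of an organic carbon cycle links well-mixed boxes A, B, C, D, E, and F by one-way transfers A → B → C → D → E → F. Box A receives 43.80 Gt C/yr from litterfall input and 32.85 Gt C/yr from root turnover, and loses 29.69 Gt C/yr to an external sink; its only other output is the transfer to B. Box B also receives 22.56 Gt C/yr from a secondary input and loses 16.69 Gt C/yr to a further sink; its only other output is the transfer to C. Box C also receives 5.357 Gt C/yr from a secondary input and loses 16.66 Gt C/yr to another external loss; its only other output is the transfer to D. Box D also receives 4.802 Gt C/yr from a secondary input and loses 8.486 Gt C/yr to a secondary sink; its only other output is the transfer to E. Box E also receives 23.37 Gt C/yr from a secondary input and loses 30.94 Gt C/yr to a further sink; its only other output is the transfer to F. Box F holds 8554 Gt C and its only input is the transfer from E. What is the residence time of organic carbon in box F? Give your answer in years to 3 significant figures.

283 yr

Box A: F(A→B) = (43.80 + 32.85) − 29.69 = 46.960 Gt C/yr.
Box B: F(B→C) = (46.960 + 22.56) − 16.69 = 52.830 Gt C/yr.
Box C: F(C→D) = (52.830 + 5.357) − 16.66 = 41.527 Gt C/yr.
Box D: F(D→E) = (41.527 + 4.802) − 8.486 = 37.843 Gt C/yr.
Box E: F(E→F) = (37.843 + 23.37) − 30.94 = 30.273 Gt C/yr.
Box F throughput = its input = 30.273 Gt C/yr; τ = 8554 / 30.273 = 282.6 yr.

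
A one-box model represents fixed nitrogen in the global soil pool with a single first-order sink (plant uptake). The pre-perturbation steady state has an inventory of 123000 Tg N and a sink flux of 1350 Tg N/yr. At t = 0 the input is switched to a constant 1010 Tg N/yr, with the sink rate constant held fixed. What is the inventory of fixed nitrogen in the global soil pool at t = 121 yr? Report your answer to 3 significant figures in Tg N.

100000 Tg N

Residence time τ = M₀/F₀ = 91.11 yr. The eventual steady state is M_∞ = M₀·(F₁/F₀) = 123000 × 1010/1350 = 92022 Tg N.
The anomaly ΔM(t) = M(t) − M_∞ decays as ΔM₀·e^(−t/τ) with ΔM₀ = 123000 − 92022 = 30980 Tg N.
At t = 121 yr, e^(−t/τ) = e^(−1.328) = 0.2650, so ΔM = 8209 Tg N and M = 92022 + 8209 = 100230 Tg N.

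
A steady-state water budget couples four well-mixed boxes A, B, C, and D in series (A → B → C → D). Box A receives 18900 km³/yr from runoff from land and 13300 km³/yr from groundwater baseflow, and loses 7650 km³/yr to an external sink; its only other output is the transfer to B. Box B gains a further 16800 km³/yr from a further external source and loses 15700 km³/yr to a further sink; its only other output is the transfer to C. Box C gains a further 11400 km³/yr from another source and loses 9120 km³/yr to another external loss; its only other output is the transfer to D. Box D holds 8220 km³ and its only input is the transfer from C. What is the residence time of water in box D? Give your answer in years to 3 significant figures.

Box A: F(A→B) = (18900 + 13300) − 7650 = 24550 km³/yr.
Box B: F(B→C) = (24550 + 16800) − 15700 = 25650 km³/yr.
Box C: F(C→D) = (25650 + 11400) − 9120 = 27930 km³/yr.
Box D throughput = its input = 27930 km³/yr; τ = 8220 / 27930 = 0.2943 yr.

0.294 yr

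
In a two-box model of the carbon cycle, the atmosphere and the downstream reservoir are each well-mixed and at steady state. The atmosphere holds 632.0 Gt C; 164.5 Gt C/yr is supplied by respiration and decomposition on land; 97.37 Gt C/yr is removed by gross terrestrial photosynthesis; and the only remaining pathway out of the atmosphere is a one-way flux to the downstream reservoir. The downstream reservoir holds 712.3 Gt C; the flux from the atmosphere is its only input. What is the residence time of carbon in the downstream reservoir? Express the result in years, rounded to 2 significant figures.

Balance the atmosphere: ΣF_in = 164.50 Gt C/yr.
Flux to the downstream reservoir = ΣF_in − (97.37) = 67.130 Gt C/yr.
At steady state the output of the downstream reservoir equals its input, 67.130 Gt C/yr.
τ = M / F = 712.3 / 67.130 = 10.61 yr.

11 yr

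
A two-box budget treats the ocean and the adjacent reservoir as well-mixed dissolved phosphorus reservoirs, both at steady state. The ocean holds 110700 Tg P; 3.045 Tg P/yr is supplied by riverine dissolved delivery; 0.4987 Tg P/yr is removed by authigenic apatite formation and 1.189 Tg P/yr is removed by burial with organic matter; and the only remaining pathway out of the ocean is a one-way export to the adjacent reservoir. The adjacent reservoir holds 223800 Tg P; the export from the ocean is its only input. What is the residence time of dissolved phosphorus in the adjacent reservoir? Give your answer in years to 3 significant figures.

165000 yr

Balance the ocean: ΣF_in = 3.0450 Tg P/yr.
Export to the adjacent reservoir = ΣF_in − (0.4987 + 1.189) = 1.3573 Tg P/yr.
At steady state the output of the adjacent reservoir equals its input, 1.3573 Tg P/yr.
τ = M / F = 223800 / 1.3573 = 164900 yr.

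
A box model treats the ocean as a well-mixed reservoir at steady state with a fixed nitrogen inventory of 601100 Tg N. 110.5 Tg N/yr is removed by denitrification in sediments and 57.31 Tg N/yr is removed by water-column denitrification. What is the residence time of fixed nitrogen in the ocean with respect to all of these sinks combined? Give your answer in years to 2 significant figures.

Total removal flux = 110.5 + 57.31 = 167.81 Tg N/yr.
τ = M / ΣF_out = 601100 / 167.81 = 3582 yr.

3600 yr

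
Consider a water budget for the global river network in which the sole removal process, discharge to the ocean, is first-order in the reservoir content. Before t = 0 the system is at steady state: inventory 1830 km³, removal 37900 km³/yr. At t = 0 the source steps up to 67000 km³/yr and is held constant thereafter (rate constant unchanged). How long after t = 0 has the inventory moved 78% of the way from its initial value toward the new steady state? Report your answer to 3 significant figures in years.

τ = M₀/F₀ = 1830/37900 = 0.04828 yr.
The remaining gap fraction is e^(−t/τ); 78% covered ⇒ e^(−t/τ) = 0.220.
t = −τ ln(0.220) = 0.04828 × 1.514 = 0.07311 yr.

0.0731 yr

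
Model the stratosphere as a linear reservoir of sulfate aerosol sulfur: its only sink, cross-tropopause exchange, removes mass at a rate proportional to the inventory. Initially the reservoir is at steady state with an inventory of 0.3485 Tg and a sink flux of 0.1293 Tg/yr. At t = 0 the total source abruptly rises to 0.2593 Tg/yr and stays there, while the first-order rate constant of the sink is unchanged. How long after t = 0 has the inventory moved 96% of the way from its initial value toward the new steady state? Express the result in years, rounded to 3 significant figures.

8.68 yr

τ = M₀/F₀ = 0.3485/0.1293 = 2.695 yr.
The remaining gap fraction is e^(−t/τ); 96% covered ⇒ e^(−t/τ) = 0.0400.
t = −τ ln(0.0400) = 2.695 × 3.219 = 8.676 yr.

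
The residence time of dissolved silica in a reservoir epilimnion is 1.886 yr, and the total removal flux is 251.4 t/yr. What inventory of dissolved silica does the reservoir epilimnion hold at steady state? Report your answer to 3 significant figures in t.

474 t

τ = M/F ⇒ M = τ × F = 1.886 × 251.4 = 474.1 t.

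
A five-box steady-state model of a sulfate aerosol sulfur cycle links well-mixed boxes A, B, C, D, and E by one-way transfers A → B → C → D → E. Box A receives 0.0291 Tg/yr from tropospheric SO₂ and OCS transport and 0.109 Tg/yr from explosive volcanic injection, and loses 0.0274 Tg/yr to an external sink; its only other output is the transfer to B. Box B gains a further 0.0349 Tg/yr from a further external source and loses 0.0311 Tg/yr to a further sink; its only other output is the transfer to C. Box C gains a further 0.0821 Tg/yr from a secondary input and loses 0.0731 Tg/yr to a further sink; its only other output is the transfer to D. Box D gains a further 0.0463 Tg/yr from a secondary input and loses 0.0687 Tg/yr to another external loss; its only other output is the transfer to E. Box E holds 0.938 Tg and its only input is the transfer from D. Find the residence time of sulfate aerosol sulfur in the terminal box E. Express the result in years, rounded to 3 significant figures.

Box A: F(A→B) = (0.0291 + 0.109) − 0.0274 = 0.11070 Tg/yr.
Box B: F(B→C) = (0.11070 + 0.0349) − 0.0311 = 0.11450 Tg/yr.
Box C: F(C→D) = (0.11450 + 0.0821) − 0.0731 = 0.12350 Tg/yr.
Box D: F(D→E) = (0.12350 + 0.0463) − 0.0687 = 0.10110 Tg/yr.
Box E throughput = its input = 0.10110 Tg/yr; τ = 0.938 / 0.10110 = 9.278 yr.

9.28 yr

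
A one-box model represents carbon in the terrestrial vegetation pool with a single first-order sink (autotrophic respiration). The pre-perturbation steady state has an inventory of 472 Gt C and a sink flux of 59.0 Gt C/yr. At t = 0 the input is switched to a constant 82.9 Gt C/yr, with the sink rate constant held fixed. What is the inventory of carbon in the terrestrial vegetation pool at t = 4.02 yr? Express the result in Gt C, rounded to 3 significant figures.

τ = M₀/F₀ = 472/59.0 = 8.000 yr; rate constant k = 1/τ.
New steady state M_∞ = F₁/k = F₁·τ = 82.9 × 8.000 = 663.20 Gt C.
M(t) = M_∞ + (M₀ − M_∞)·e^(−t/τ); t/τ = 4.02/8.000 = 0.5025, so e^(−t/τ) = 0.6050.
M(t) = 663.20 − 191.2 × 0.6050 = 547.52 Gt C.

548 Gt C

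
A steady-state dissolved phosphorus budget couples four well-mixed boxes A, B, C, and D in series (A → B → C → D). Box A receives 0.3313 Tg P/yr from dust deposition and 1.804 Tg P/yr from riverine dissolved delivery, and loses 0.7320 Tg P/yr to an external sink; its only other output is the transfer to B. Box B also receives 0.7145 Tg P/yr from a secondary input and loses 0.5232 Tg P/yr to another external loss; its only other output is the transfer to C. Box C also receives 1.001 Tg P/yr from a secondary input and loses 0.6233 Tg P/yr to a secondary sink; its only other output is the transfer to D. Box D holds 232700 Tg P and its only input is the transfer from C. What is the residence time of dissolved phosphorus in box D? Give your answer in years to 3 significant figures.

Box A: F(A→B) = (0.3313 + 1.804) − 0.7320 = 1.4033 Tg P/yr.
Box B: F(B→C) = (1.4033 + 0.7145) − 0.5232 = 1.5946 Tg P/yr.
Box C: F(C→D) = (1.5946 + 1.001) − 0.6233 = 1.9723 Tg P/yr.
Box D throughput = its input = 1.9723 Tg P/yr; τ = 232700 / 1.9723 = 118000 yr.

118000 yr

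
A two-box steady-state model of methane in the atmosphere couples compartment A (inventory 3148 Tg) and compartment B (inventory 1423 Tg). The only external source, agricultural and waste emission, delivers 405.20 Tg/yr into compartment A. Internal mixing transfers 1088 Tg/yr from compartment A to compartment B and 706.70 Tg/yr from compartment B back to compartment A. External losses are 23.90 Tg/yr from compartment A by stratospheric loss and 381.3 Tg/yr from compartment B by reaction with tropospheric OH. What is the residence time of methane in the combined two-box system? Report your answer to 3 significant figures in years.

Treat the two boxes together as one reservoir: the mixing fluxes between them are internal recycling, so τ = ΣM / Σ(external losses).
M_total = 3148 + 1423 = 4571.0 Tg.
ΣF_external_out = 23.90 + 381.3 = 405.20 Tg/yr.
τ = M_total / ΣF_ext = 4571.0 / 405.20 = 11.28 yr.

11.3 yr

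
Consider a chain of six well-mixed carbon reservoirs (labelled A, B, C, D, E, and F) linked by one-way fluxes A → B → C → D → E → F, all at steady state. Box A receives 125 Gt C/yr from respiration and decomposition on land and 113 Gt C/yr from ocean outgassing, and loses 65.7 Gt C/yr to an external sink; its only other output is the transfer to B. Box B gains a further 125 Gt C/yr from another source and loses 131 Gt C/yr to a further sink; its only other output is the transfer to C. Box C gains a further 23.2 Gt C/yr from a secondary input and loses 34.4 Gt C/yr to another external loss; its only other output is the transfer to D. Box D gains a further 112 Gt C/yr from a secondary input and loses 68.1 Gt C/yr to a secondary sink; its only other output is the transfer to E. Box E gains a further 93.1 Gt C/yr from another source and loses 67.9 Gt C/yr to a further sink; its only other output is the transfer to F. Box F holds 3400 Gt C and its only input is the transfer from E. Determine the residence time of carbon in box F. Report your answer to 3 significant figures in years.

Box A: F(A→B) = (125 + 113) − 65.7 = 172.30 Gt C/yr.
Box B: F(B→C) = (172.30 + 125) − 131 = 166.30 Gt C/yr.
Box C: F(C→D) = (166.30 + 23.2) − 34.4 = 155.10 Gt C/yr.
Box D: F(D→E) = (155.10 + 112) − 68.1 = 199.00 Gt C/yr.
Box E: F(E→F) = (199.00 + 93.1) − 67.9 = 224.20 Gt C/yr.
Box F throughput = its input = 224.20 Gt C/yr; τ = 3400 / 224.20 = 15.17 yr.

15.2 yr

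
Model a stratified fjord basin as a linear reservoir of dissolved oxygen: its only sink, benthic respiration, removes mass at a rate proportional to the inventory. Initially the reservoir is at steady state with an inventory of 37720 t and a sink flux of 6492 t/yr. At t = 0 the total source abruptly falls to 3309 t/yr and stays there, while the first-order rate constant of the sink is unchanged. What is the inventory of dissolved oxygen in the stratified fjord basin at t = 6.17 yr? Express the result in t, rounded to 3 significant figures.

τ = M₀/F₀ = 37720/6492 = 5.810 yr; rate constant k = 1/τ.
New steady state M_∞ = F₁/k = F₁·τ = 3309 × 5.810 = 19226 t.
M(t) = M_∞ + (M₀ − M_∞)·e^(−t/τ); t/τ = 6.17/5.810 = 1.062, so e^(−t/τ) = 0.3458.
M(t) = 19226 + 18490 × 0.3458 = 25621 t.

25600 t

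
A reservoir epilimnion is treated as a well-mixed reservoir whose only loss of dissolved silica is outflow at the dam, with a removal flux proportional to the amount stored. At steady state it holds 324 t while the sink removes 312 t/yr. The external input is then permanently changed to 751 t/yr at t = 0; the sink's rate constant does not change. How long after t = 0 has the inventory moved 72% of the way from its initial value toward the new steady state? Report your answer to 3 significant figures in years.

τ = M₀/F₀ = 324/312 = 1.038 yr.
The remaining gap fraction is e^(−t/τ); 72% covered ⇒ e^(−t/τ) = 0.280.
t = −τ ln(0.280) = 1.038 × 1.273 = 1.322 yr.

1.32 yr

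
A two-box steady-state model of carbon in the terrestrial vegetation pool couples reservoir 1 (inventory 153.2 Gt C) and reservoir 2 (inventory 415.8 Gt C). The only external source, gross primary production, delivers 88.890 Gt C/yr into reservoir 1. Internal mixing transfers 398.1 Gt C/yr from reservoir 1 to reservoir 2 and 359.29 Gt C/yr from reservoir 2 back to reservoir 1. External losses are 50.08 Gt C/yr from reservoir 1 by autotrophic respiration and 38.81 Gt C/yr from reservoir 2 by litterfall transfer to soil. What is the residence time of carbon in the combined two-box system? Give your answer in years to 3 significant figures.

6.40 yr

For the system as a whole, the A↔B exchange is internal and contributes nothing to the throughput; only the external sinks remove mass.
M_total = 153.2 + 415.8 = 569.00 Gt C.
ΣF_external_out = 50.08 + 38.81 = 88.890 Gt C/yr.
τ = M_total / ΣF_ext = 569.00 / 88.890 = 6.401 yr.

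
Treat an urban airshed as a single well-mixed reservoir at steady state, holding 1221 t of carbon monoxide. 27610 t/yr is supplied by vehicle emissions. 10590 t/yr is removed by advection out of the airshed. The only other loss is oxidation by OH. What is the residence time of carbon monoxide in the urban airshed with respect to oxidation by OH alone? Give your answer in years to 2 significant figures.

0.072 yr

At steady state ΣF_in = ΣF_out.
ΣF_in = 27610 t/yr.
Oxidation by OH flux = ΣF_in − (10590) = 27610 − 10590 = 17020 t/yr.
τ = M / F = 1221 / 17020 = 0.07174 yr.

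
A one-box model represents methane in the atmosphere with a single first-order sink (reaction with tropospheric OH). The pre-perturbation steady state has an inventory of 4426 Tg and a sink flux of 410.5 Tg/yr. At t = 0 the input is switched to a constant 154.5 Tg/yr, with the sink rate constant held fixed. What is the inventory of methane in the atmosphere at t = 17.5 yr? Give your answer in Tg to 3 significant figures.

Residence time τ = M₀/F₀ = 10.78 yr. The eventual steady state is M_∞ = M₀·(F₁/F₀) = 4426 × 154.5/410.5 = 1665.8 Tg.
The anomaly ΔM(t) = M(t) − M_∞ decays as ΔM₀·e^(−t/τ) with ΔM₀ = 4426 − 1665.8 = 2760 Tg.
At t = 17.5 yr, e^(−t/τ) = e^(−1.623) = 0.1973, so ΔM = 544.6 Tg and M = 1665.8 + 544.6 = 2210.4 Tg.

2210 Tg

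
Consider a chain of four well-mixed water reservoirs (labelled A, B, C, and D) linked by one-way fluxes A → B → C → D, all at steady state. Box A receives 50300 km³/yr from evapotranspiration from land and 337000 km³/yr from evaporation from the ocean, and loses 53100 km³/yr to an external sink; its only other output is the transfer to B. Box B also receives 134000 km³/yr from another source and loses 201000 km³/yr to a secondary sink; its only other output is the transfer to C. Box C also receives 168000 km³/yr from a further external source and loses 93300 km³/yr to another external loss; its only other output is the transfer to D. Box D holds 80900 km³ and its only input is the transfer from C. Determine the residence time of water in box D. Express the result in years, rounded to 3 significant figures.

0.237 yr

Box A: F(A→B) = (50300 + 337000) − 53100 = 334200 km³/yr.
Box B: F(B→C) = (334200 + 134000) − 201000 = 267200 km³/yr.
Box C: F(C→D) = (267200 + 168000) − 93300 = 341900 km³/yr.
Box D throughput = its input = 341900 km³/yr; τ = 80900 / 341900 = 0.2366 yr.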